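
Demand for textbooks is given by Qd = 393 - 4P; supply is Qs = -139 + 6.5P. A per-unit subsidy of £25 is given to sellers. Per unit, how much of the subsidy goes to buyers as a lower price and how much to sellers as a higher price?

Buyers gain 325/21 per unit; sellers gain 200/21 per unit

Pre-subsidy: 393 - 4P = -139 + 6.5P gives P* = 152/3, Q* = 571/3.
With the subsidy, sellers receive Ps = Pb + 25 for each unit, where Pb is the price buyers pay.
Supply in terms of Pb becomes Qs = -139 + 6.5(Pb + 25) = 23.5 + 6.5Pb. Setting this equal to demand: 393 - 4Pb = 23.5 + 6.5Pb, so Pb = 739/21.
Sellers receive Ps = 739/21 + 25 = 1264/21; Q' = 393 − 4·(739/21) = 5297/21.
Buyers' price falls by P* − Pb = 152/3 − 739/21 = 325/21; sellers' price rises by Ps − P* = 1264/21 − 152/3 = 200/21.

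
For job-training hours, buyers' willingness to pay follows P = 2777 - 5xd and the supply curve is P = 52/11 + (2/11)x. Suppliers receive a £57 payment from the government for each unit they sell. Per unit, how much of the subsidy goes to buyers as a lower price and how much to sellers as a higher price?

Buyers gain £55 per unit; sellers gain £2 per unit

Pre-subsidy: 2777 - 5x = 52/11 + (2/11)x gives x* = 535 and P* = 102.
With the subsidy, sellers receive Ps = Pb + 57 for each unit, where Pb is the price buyers pay.
On the curves, Pb = 2777 - 5x and Ps = 52/11 + (2/11)x; the wedge Ps − Pb = 57 gives 52/11 + (2/11)x − (2777 - 5x) = 57, so x' = 546.
Then Pb = 2777 − 5·546 = 47 and Ps = 52/11 + (2/11)·546 = 104.
Buyers' price falls by P* − Pb = 102 − 47 = 55; sellers' price rises by Ps − P* = 104 − 102 = 2.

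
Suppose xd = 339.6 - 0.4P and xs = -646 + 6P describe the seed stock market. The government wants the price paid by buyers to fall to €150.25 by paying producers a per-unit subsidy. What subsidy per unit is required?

At a buyer price of 150.25, quantity demanded is 339.6 − 0.4·150.25 = 279.5.
Sellers supply 279.5 only when they receive Ps with -646 + 6·Ps = 279.5, i.e. Ps = 154.25.
s = Ps − Pb = 154.25 − 150.25 = 4.

Required subsidy s = €4 per unit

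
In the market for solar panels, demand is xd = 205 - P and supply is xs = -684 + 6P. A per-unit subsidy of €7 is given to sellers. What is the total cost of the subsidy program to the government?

Pre-subsidy: 205 - P = -684 + 6P gives P* = 127, x* = 78.
With the subsidy, sellers receive Ps = Pb + 7 for each unit, where Pb is the price buyers pay.
Supply in terms of Pb becomes xs = -684 + 6(Pb + 7) = -642 + 6Pb. Setting this equal to demand: 205 - Pb = -642 + 6Pb, so Pb = 121.
Sellers receive Ps = 121 + 7 = 128; x' = 205 − 1·121 = 84.
Government outlay = subsidy × quantity = 7 × 84 = 588.

Government cost = €588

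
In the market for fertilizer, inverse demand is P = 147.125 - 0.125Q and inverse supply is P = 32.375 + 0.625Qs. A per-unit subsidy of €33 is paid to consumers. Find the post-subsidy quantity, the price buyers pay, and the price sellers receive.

Q' = 197; buyers pay €122.5; sellers receive €155.5

Pre-subsidy: 147.125 - 0.125Q = 32.375 + 0.625Q gives Q* = 153 and P* = 128.
With the rebate, buyers effectively pay Pb = Ps − 33, where Ps is the price sellers receive.
On the curves, Pb = 147.125 - 0.125Q and Ps = 32.375 + 0.625Q; the wedge Ps − Pb = 33 gives 32.375 + 0.625Q − (147.125 - 0.125Q) = 33, so Q' = 197.
Then Pb = 147.125 − 0.125·197 = 122.5 and Ps = 32.375 + 0.625·197 = 155.5.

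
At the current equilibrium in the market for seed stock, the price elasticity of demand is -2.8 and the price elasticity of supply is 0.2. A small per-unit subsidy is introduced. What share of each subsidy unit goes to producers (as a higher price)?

Producer share = 14/15

For a small subsidy around the equilibrium, the benefit split depends on the relative slopes, which at a point are proportional to the elasticities.
Buyer share = εs/(εs + |εd|) = 0.2/(0.2 + 2.8) = 1/15; seller share = |εd|/(εs + |εd|) = 14/15.
So producers capture 14/15 of the subsidy.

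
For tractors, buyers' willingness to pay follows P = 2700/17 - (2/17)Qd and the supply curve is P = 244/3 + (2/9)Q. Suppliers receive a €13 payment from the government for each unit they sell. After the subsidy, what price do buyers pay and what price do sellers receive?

Buyers pay €127.5; sellers receive €140.5

Pre-subsidy: 2700/17 - (2/17)Q = 244/3 + (2/9)Q gives Q* = 228 and P* = 132.
With the subsidy, sellers receive Ps = Pb + 13 for each unit, where Pb is the price buyers pay.
On the curves, Pb = 2700/17 - (2/17)Q and Ps = 244/3 + (2/9)Q; the wedge Ps − Pb = 13 gives 244/3 + (2/9)Q − (2700/17 - (2/17)Q) = 13, so Q' = 266.25.
Then Pb = 2700/17 − (2/17)·266.25 = 127.5 and Ps = 244/3 + (2/9)·266.25 = 140.5.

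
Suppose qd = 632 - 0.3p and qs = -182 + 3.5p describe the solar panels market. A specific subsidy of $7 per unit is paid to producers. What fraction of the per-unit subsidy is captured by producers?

Producer share = 3/38

Pre-subsidy: 632 - 0.3p = -182 + 3.5p gives p* = 4070/19, q* = 10787/19.
With the subsidy, sellers receive ps = pb + 7 for each unit, where pb is the price buyers pay.
Supply in terms of pb becomes qs = -182 + 3.5(pb + 7) = -157.5 + 3.5pb. Setting this equal to demand: 632 - 0.3pb = -157.5 + 3.5pb, so pb = 7895/38.
Sellers receive ps = 7895/38 + 7 = 8161/38; q' = 632 − 0.3·(7895/38) = 43295/76.
Buyers' price falls by p* − pb = 4070/19 − 7895/38 = 245/38; sellers' price rises by ps − p* = 8161/38 − 4070/19 = 21/38.
So producers capture (21/38)/7 = 3/38 of each unit of subsidy.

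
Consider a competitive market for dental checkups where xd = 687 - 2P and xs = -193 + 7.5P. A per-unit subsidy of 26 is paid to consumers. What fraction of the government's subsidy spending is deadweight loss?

Pre-subsidy: 687 - 2P = -193 + 7.5P gives P* = 1760/19, x* = 9533/19.
With the rebate, buyers effectively pay Pb = Ps − 26, where Ps is the price sellers receive.
Demand in terms of Ps becomes xd = 687 − 2(Ps − 26) = 739 - 2Ps. Setting this equal to supply: 739 - 2Ps = -193 + 7.5Ps, so Ps = 1864/19.
Buyers pay Pb = 1864/19 − 26 = 1370/19; x' = -193 + 7.5·(1864/19) = 10313/19.
ΔCS = ½(9533/19 + 10313/19)(1760/19 − 1370/19) = 3869970/361; ΔPS = ½(9533/19 + 10313/19)(1864/19 − 1760/19) = 1031992/361.
Government spending = 26 × 10313/19 = 268138/19.
DWL = ½ × 26 × (10313/19 − 9533/19) = 10140/19; fraction = (10140/19) / (268138/19) = 390/10313.

DWL / government spending = 390/10313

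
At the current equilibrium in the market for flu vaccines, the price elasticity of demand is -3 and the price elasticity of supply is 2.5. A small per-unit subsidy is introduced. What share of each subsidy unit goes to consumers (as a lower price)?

Consumer share = 5/11

For a small subsidy around the equilibrium, the benefit split depends on the relative slopes, which at a point are proportional to the elasticities.
Buyer share = εs/(εs + |εd|) = 2.5/(2.5 + 3) = 5/11; seller share = |εd|/(εs + |εd|) = 6/11.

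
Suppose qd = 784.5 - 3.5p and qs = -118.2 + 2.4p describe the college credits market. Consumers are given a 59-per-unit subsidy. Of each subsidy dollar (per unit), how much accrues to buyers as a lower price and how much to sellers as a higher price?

Buyers gain 24 per unit; sellers gain 35 per unit

Pre-subsidy: 784.5 - 3.5p = -118.2 + 2.4p gives p* = 153, q* = 249.
With the rebate, buyers effectively pay pb = ps − 59, where ps is the price sellers receive.
Demand in terms of ps becomes qd = 784.5 − 3.5(ps − 59) = 991 - 3.5ps. Setting this equal to supply: 991 - 3.5ps = -118.2 + 2.4ps, so ps = 188.
Buyers pay pb = 188 − 59 = 129; q' = -118.2 + 2.4·188 = 333.
Buyers' price falls by p* − pb = 153 − 129 = 24; sellers' price rises by ps − p* = 188 − 153 = 35.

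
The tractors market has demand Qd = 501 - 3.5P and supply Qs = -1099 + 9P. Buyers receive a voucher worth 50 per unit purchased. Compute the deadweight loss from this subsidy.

Deadweight loss = 3150

Pre-subsidy: 501 - 3.5P = -1099 + 9P gives P* = 128, Q* = 53.
With the rebate, buyers effectively pay Pb = Ps − 50, where Ps is the price sellers receive.
Demand in terms of Ps becomes Qd = 501 − 3.5(Ps − 50) = 676 - 3.5Ps. Setting this equal to supply: 676 - 3.5Ps = -1099 + 9Ps, so Ps = 142.
Buyers pay Pb = 142 − 50 = 92; Q' = -1099 + 9·142 = 179.
The subsidy expands output by 179 − 53 = 126 past the efficient level; on those units the gap between marginal cost and willingness to pay runs from 0 up to 50.
DWL = ½ × 50 × 126 = 3150.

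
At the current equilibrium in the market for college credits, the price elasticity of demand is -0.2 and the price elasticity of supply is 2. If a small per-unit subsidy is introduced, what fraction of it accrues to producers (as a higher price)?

For a small subsidy around the equilibrium, the benefit split depends on the relative slopes, which at a point are proportional to the elasticities.
Buyer share = εs/(εs + |εd|) = 2/(2 + 0.2) = 10/11; seller share = |εd|/(εs + |εd|) = 1/11.
So producers capture 1/11 of the subsidy.

Producer share = 1/11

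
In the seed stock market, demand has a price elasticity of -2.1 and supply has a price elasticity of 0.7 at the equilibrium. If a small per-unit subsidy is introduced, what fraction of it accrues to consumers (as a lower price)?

For a small subsidy around the equilibrium, the benefit split depends on the relative slopes, which at a point are proportional to the elasticities.
Buyer share = εs/(εs + |εd|) = 0.7/(0.7 + 2.1) = 0.25; seller share = |εd|/(εs + |εd|) = 0.75.

Consumer share = 0.25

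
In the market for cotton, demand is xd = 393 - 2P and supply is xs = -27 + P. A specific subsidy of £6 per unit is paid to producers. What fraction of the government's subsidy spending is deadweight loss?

DWL / government spending = 2/117

Pre-subsidy: 393 - 2P = -27 + P gives P* = 140, x* = 113.
With the subsidy, sellers receive Ps = Pb + 6 for each unit, where Pb is the price buyers pay.
Supply in terms of Pb becomes xs = -27 + 1(Pb + 6) = -21 + Pb. Setting this equal to demand: 393 - 2Pb = -21 + Pb, so Pb = 138.
Sellers receive Ps = 138 + 6 = 144; x' = 393 − 2·138 = 117.
ΔCS = ½(113 + 117)(140 − 138) = 230; ΔPS = ½(113 + 117)(144 − 140) = 460.
Government spending = 6 × 117 = 702.
DWL = ½ × 6 × (117 − 113) = 12; fraction = 12 / 702 = 2/117.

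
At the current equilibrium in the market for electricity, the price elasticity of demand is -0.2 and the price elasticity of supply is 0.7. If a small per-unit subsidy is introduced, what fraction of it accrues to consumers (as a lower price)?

For a small subsidy around the equilibrium, the benefit split depends on the relative slopes, which at a point are proportional to the elasticities.
Buyer share = εs/(εs + |εd|) = 0.7/(0.7 + 0.2) = 7/9; seller share = |εd|/(εs + |εd|) = 2/9.

Consumer share = 7/9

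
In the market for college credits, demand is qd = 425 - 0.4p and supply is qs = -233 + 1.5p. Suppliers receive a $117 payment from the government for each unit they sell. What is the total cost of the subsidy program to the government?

Government cost = 718965/19

Pre-subsidy: 425 - 0.4p = -233 + 1.5p gives p* = 6580/19, q* = 5443/19.
With the subsidy, sellers receive ps = pb + 117 for each unit, where pb is the price buyers pay.
Supply in terms of pb becomes qs = -233 + 1.5(pb + 117) = -57.5 + 1.5pb. Setting this equal to demand: 425 - 0.4pb = -57.5 + 1.5pb, so pb = 4825/19.
Sellers receive ps = 4825/19 + 117 = 7048/19; q' = 425 − 0.4·(4825/19) = 6145/19.
Government outlay = subsidy × quantity = 117 × 6145/19 = 718965/19.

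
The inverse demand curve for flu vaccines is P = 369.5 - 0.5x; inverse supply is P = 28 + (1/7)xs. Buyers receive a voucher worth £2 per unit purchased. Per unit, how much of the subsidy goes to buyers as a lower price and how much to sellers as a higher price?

Pre-subsidy: 369.5 - 0.5x = 28 + (1/7)x gives x* = 4781/9 and P* = 935/9.
With the rebate, buyers effectively pay Pb = Ps − 2, where Ps is the price sellers receive.
On the curves, Pb = 369.5 - 0.5x and Ps = 28 + (1/7)x; the wedge Ps − Pb = 2 gives 28 + (1/7)x − (369.5 - 0.5x) = 2, so x' = 1603/3.
Then Pb = 369.5 − 0.5·(1603/3) = 307/3 and Ps = 28 + (1/7)·(1603/3) = 313/3.
Buyers' price falls by P* − Pb = 935/9 − 307/3 = 14/9; sellers' price rises by Ps − P* = 313/3 − 935/9 = 4/9.

Buyers gain 14/9 per unit; sellers gain 4/9 per unit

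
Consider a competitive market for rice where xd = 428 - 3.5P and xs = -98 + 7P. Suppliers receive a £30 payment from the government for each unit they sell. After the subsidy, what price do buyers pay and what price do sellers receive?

Buyers pay 632/21; sellers receive 1262/21

Pre-subsidy: 428 - 3.5P = -98 + 7P gives P* = 1052/21, x* = 758/3.
With the subsidy, sellers receive Ps = Pb + 30 for each unit, where Pb is the price buyers pay.
Supply in terms of Pb becomes xs = -98 + 7(Pb + 30) = 112 + 7Pb. Setting this equal to demand: 428 - 3.5Pb = 112 + 7Pb, so Pb = 632/21.
Sellers receive Ps = 632/21 + 30 = 1262/21; x' = 428 − 3.5·(632/21) = 968/3.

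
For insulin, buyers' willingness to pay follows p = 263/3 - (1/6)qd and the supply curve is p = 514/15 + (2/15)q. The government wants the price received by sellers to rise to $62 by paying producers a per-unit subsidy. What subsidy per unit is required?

Required subsidy s = $9 per unit

At a seller price of 62, quantity supplied is -257 + 7.5·62 = 208.
Buyers absorb 208 only when they pay pb = 263/3 − (1/6)·208 = 53.
s = ps − pb = 62 − 53 = 9.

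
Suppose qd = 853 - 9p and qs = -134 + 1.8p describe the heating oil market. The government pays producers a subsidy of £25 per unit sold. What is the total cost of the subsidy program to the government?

Government cost = £1700

Pre-subsidy: 853 - 9p = -134 + 1.8p gives p* = 1645/18, q* = 30.5.
With the subsidy, sellers receive ps = pb + 25 for each unit, where pb is the price buyers pay.
Supply in terms of pb becomes qs = -134 + 1.8(pb + 25) = -89 + 1.8pb. Setting this equal to demand: 853 - 9pb = -89 + 1.8pb, so pb = 785/9.
Sellers receive ps = 785/9 + 25 = 1010/9; q' = 853 − 9·(785/9) = 68.
Government outlay = subsidy × quantity = 25 × 68 = 1700.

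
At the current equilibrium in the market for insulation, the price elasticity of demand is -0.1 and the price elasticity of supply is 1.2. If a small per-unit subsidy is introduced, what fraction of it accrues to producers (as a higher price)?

For a small subsidy around the equilibrium, the benefit split depends on the relative slopes, which at a point are proportional to the elasticities.
Buyer share = εs/(εs + |εd|) = 1.2/(1.2 + 0.1) = 12/13; seller share = |εd|/(εs + |εd|) = 1/13.
So producers capture 1/13 of the subsidy.

Producer share = 1/13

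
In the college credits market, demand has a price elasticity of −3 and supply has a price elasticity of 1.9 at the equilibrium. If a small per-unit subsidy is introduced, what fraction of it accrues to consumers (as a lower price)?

For a small subsidy around the equilibrium, the benefit split depends on the relative slopes, which at a point are proportional to the elasticities.
Buyer share = εs/(εs + |εd|) = 1.9/(1.9 + 3) = 19/49; seller share = |εd|/(εs + |εd|) = 30/49.

Consumer share = 19/49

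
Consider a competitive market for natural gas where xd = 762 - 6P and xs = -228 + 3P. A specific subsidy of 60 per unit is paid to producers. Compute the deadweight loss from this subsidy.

Deadweight loss = 3600

Pre-subsidy: 762 - 6P = -228 + 3P gives P* = 110, x* = 102.
With the subsidy, sellers receive Ps = Pb + 60 for each unit, where Pb is the price buyers pay.
Supply in terms of Pb becomes xs = -228 + 3(Pb + 60) = -48 + 3Pb. Setting this equal to demand: 762 - 6Pb = -48 + 3Pb, so Pb = 90.
Sellers receive Ps = 90 + 60 = 150; x' = 762 − 6·90 = 222.
The subsidy expands output by 222 − 102 = 120 past the efficient level; on those units the gap between marginal cost and willingness to pay runs from 0 up to 60.
DWL = ½ × 60 × 120 = 3600.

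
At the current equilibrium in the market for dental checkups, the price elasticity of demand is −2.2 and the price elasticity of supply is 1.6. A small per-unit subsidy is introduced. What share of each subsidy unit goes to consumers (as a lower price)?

Consumer share = 8/19

For a small subsidy around the equilibrium, the benefit split depends on the relative slopes, which at a point are proportional to the elasticities.
Buyer share = εs/(εs + |εd|) = 1.6/(1.6 + 2.2) = 8/19; seller share = |εd|/(εs + |εd|) = 11/19.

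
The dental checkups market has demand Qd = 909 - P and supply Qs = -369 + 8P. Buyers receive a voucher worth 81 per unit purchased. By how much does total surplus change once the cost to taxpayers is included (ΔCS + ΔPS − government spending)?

Pre-subsidy: 909 - P = -369 + 8P gives P* = 142, Q* = 767.
With the rebate, buyers effectively pay Pb = Ps − 81, where Ps is the price sellers receive.
Demand in terms of Ps becomes Qd = 909 − 1(Ps − 81) = 990 - Ps. Setting this equal to supply: 990 - Ps = -369 + 8Ps, so Ps = 151.
Buyers pay Pb = 151 − 81 = 70; Q' = -369 + 8·151 = 839.
ΔCS = ½(767 + 839)(142 − 70) = 57816; ΔPS = ½(767 + 839)(151 − 142) = 7227.
Government spending = 81 × 839 = 67959.
Net change = 57816 + 7227 − 67959 = -2916. The loss equals the DWL triangle ½·81·72.

Net change in total surplus = -2916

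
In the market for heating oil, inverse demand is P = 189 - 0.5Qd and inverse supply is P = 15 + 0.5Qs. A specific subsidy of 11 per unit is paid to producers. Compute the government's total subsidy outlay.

Pre-subsidy: 189 - 0.5Q = 15 + 0.5Q gives Q* = 174 and P* = 102.
With the subsidy, sellers receive Ps = Pb + 11 for each unit, where Pb is the price buyers pay.
On the curves, Pb = 189 - 0.5Q and Ps = 15 + 0.5Q; the wedge Ps − Pb = 11 gives 15 + 0.5Q − (189 - 0.5Q) = 11, so Q' = 185.
Then Pb = 189 − 0.5·185 = 96.5 and Ps = 15 + 0.5·185 = 107.5.
Government outlay = subsidy × quantity = 11 × 185 = 2035.

Government cost = 2035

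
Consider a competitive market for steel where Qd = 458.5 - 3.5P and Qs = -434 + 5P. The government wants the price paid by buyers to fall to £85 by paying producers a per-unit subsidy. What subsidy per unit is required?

Required subsidy s = £34 per unit

At a buyer price of 85, quantity demanded is 458.5 − 3.5·85 = 161.
Sellers supply 161 only when they receive Ps with -434 + 5·Ps = 161, i.e. Ps = 119.
s = Ps − Pb = 119 − 85 = 34.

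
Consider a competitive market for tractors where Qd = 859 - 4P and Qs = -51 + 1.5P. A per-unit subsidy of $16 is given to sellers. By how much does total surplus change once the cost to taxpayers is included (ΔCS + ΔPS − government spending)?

Pre-subsidy: 859 - 4P = -51 + 1.5P gives P* = 1820/11, Q* = 2169/11.
With the subsidy, sellers receive Ps = Pb + 16 for each unit, where Pb is the price buyers pay.
Supply in terms of Pb becomes Qs = -51 + 1.5(Pb + 16) = -27 + 1.5Pb. Setting this equal to demand: 859 - 4Pb = -27 + 1.5Pb, so Pb = 1772/11.
Sellers receive Ps = 1772/11 + 16 = 1948/11; Q' = 859 − 4·(1772/11) = 2361/11.
ΔCS = ½(2169/11 + 2361/11)(1820/11 − 1772/11) = 108720/121; ΔPS = ½(2169/11 + 2361/11)(1948/11 − 1820/11) = 289920/121.
Government spending = 16 × 2361/11 = 37776/11.
Net change = 108720/121 + 289920/121 − 37776/11 = -1536/11. The loss equals the DWL triangle ½·16·192/11.

Net change in total surplus = -1536/11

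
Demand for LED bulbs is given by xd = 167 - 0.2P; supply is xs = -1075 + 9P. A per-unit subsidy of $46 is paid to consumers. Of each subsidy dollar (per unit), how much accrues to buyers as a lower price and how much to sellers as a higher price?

Pre-subsidy: 167 - 0.2P = -1075 + 9P gives P* = 135, x* = 140.
With the rebate, buyers effectively pay Pb = Ps − 46, where Ps is the price sellers receive.
Demand in terms of Ps becomes xd = 167 − 0.2(Ps − 46) = 176.2 - 0.2Ps. Setting this equal to supply: 176.2 - 0.2Ps = -1075 + 9Ps, so Ps = 136.
Buyers pay Pb = 136 − 46 = 90; x' = -1075 + 9·136 = 149.
Buyers' price falls by P* − Pb = 135 − 90 = 45; sellers' price rises by Ps − P* = 136 − 135 = 1.

Buyers gain $45 per unit; sellers gain $1 per unit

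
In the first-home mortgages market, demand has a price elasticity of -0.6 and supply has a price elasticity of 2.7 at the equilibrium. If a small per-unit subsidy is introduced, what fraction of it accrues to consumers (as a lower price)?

For a small subsidy around the equilibrium, the benefit split depends on the relative slopes, which at a point are proportional to the elasticities.
Buyer share = εs/(εs + |εd|) = 2.7/(2.7 + 0.6) = 9/11; seller share = |εd|/(εs + |εd|) = 2/11.

Consumer share = 9/11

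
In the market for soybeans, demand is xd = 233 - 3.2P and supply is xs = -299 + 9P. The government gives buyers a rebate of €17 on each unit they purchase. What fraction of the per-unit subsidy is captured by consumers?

Pre-subsidy: 233 - 3.2P = -299 + 9P gives P* = 2660/61, x* = 5701/61.
With the rebate, buyers effectively pay Pb = Ps − 17, where Ps is the price sellers receive.
Demand in terms of Ps becomes xd = 233 − 3.2(Ps − 17) = 287.4 - 3.2Ps. Setting this equal to supply: 287.4 - 3.2Ps = -299 + 9Ps, so Ps = 2932/61.
Buyers pay Pb = 2932/61 − 17 = 1895/61; x' = -299 + 9·(2932/61) = 8149/61.
Buyers' price falls by P* − Pb = 2660/61 − 1895/61 = 765/61; sellers' price rises by Ps − P* = 2932/61 − 2660/61 = 272/61.
So consumers capture (765/61)/17 = 45/61 of each unit of subsidy.

Consumer share = 45/61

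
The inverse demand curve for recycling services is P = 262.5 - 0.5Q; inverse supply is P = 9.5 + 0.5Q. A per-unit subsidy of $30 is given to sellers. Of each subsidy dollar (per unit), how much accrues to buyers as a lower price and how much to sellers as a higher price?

Buyers gain $15 per unit; sellers gain $15 per unit

Pre-subsidy: 262.5 - 0.5Q = 9.5 + 0.5Q gives Q* = 253 and P* = 136.
With the subsidy, sellers receive Ps = Pb + 30 for each unit, where Pb is the price buyers pay.
On the curves, Pb = 262.5 - 0.5Q and Ps = 9.5 + 0.5Q; the wedge Ps − Pb = 30 gives 9.5 + 0.5Q − (262.5 - 0.5Q) = 30, so Q' = 283.
Then Pb = 262.5 − 0.5·283 = 121 and Ps = 9.5 + 0.5·283 = 151.
Buyers' price falls by P* − Pb = 136 − 121 = 15; sellers' price rises by Ps − P* = 151 − 136 = 15.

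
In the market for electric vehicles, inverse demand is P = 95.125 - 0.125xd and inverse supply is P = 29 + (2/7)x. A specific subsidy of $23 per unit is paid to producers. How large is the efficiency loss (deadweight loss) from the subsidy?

Pre-subsidy: 95.125 - 0.125x = 29 + (2/7)x gives x* = 161 and P* = 75.
With the subsidy, sellers receive Ps = Pb + 23 for each unit, where Pb is the price buyers pay.
On the curves, Pb = 95.125 - 0.125x and Ps = 29 + (2/7)x; the wedge Ps − Pb = 23 gives 29 + (2/7)x − (95.125 - 0.125x) = 23, so x' = 217.
Then Pb = 95.125 − 0.125·217 = 68 and Ps = 29 + (2/7)·217 = 91.
The subsidy expands output by 217 − 161 = 56 past the efficient level; on those units the gap between marginal cost and willingness to pay runs from 0 up to 23.
DWL = ½ × 23 × 56 = 644.

Deadweight loss = $644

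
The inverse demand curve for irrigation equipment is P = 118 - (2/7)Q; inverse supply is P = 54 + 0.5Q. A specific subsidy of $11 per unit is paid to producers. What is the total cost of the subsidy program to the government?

Government cost = $1050

Pre-subsidy: 118 - (2/7)Q = 54 + 0.5Q gives Q* = 896/11 and P* = 1042/11.
With the subsidy, sellers receive Ps = Pb + 11 for each unit, where Pb is the price buyers pay.
On the curves, Pb = 118 - (2/7)Q and Ps = 54 + 0.5Q; the wedge Ps − Pb = 11 gives 54 + 0.5Q − (118 - (2/7)Q) = 11, so Q' = 1050/11.
Then Pb = 118 − (2/7)·(1050/11) = 998/11 and Ps = 54 + 0.5·(1050/11) = 1119/11.
Government outlay = subsidy × quantity = 11 × 1050/11 = 1050.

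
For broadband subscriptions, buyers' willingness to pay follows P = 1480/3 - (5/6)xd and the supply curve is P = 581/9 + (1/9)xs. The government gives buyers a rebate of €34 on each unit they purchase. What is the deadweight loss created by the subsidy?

Pre-subsidy: 1480/3 - (5/6)x = 581/9 + (1/9)x gives x* = 454 and P* = 115.
With the rebate, buyers effectively pay Pb = Ps − 34, where Ps is the price sellers receive.
On the curves, Pb = 1480/3 - (5/6)x and Ps = 581/9 + (1/9)x; the wedge Ps − Pb = 34 gives 581/9 + (1/9)x − (1480/3 - (5/6)x) = 34, so x' = 490.
Then Pb = 1480/3 − (5/6)·490 = 85 and Ps = 581/9 + (1/9)·490 = 119.
The subsidy expands output by 490 − 454 = 36 past the efficient level; on those units the gap between marginal cost and willingness to pay runs from 0 up to 34.
DWL = ½ × 34 × 36 = 612.

Deadweight loss = €612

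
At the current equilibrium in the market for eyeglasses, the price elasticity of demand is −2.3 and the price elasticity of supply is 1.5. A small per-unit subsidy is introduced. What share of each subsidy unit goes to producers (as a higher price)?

Producer share = 23/38

For a small subsidy around the equilibrium, the benefit split depends on the relative slopes, which at a point are proportional to the elasticities.
Buyer share = εs/(εs + |εd|) = 1.5/(1.5 + 2.3) = 15/38; seller share = |εd|/(εs + |εd|) = 23/38.
So producers capture 23/38 of the subsidy.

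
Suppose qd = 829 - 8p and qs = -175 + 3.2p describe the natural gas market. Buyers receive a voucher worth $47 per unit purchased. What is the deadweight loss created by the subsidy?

Deadweight loss = 17672/7

Pre-subsidy: 829 - 8p = -175 + 3.2p gives p* = 1255/14, q* = 783/7.
With the rebate, buyers effectively pay pb = ps − 47, where ps is the price sellers receive.
Demand in terms of ps becomes qd = 829 − 8(ps − 47) = 1205 - 8ps. Setting this equal to supply: 1205 - 8ps = -175 + 3.2ps, so ps = 1725/14.
Buyers pay pb = 1725/14 − 47 = 1067/14; q' = -175 + 3.2·(1725/14) = 1535/7.
The subsidy expands output by 1535/7 − 783/7 = 752/7 past the efficient level; on those units the gap between marginal cost and willingness to pay runs from 0 up to 47.
DWL = ½ × 47 × 752/7 = 17672/7.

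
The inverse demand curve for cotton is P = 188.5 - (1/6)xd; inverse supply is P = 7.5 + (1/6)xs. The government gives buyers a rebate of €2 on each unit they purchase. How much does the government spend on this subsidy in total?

Pre-subsidy: 188.5 - (1/6)x = 7.5 + (1/6)x gives x* = 543 and P* = 98.
With the rebate, buyers effectively pay Pb = Ps − 2, where Ps is the price sellers receive.
On the curves, Pb = 188.5 - (1/6)x and Ps = 7.5 + (1/6)x; the wedge Ps − Pb = 2 gives 7.5 + (1/6)x − (188.5 - (1/6)x) = 2, so x' = 549.
Then Pb = 188.5 − (1/6)·549 = 97 and Ps = 7.5 + (1/6)·549 = 99.
Government outlay = subsidy × quantity = 2 × 549 = 1098.

Government cost = €1098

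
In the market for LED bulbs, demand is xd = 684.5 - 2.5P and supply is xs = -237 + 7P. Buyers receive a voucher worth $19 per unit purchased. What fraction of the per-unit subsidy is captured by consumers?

Consumer share = 14/19

Pre-subsidy: 684.5 - 2.5P = -237 + 7P gives P* = 97, x* = 442.
With the rebate, buyers effectively pay Pb = Ps − 19, where Ps is the price sellers receive.
Demand in terms of Ps becomes xd = 684.5 − 2.5(Ps − 19) = 732 - 2.5Ps. Setting this equal to supply: 732 - 2.5Ps = -237 + 7Ps, so Ps = 102.
Buyers pay Pb = 102 − 19 = 83; x' = -237 + 7·102 = 477.
Buyers' price falls by P* − Pb = 97 − 83 = 14; sellers' price rises by Ps − P* = 102 − 97 = 5.
So consumers capture 14/19 = 14/19 of each unit of subsidy.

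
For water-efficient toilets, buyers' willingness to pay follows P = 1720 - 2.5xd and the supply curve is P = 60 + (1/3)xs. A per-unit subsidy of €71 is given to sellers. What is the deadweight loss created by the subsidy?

Pre-subsidy: 1720 - 2.5x = 60 + (1/3)x gives x* = 9960/17 and P* = 4340/17.
With the subsidy, sellers receive Ps = Pb + 71 for each unit, where Pb is the price buyers pay.
On the curves, Pb = 1720 - 2.5x and Ps = 60 + (1/3)x; the wedge Ps − Pb = 71 gives 60 + (1/3)x − (1720 - 2.5x) = 71, so x' = 10386/17.
Then Pb = 1720 − 2.5·(10386/17) = 3275/17 and Ps = 60 + (1/3)·(10386/17) = 4482/17.
The subsidy expands output by 10386/17 − 9960/17 = 426/17 past the efficient level; on those units the gap between marginal cost and willingness to pay runs from 0 up to 71.
DWL = ½ × 71 × 426/17 = 15123/17.

Deadweight loss = 15123/17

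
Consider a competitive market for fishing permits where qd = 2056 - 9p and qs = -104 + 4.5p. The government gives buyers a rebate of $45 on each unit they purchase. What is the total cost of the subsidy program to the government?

Pre-subsidy: 2056 - 9p = -104 + 4.5p gives p* = 160, q* = 616.
With the rebate, buyers effectively pay pb = ps − 45, where ps is the price sellers receive.
Demand in terms of ps becomes qd = 2056 − 9(ps − 45) = 2461 - 9ps. Setting this equal to supply: 2461 - 9ps = -104 + 4.5ps, so ps = 190.
Buyers pay pb = 190 − 45 = 145; q' = -104 + 4.5·190 = 751.
Government outlay = subsidy × quantity = 45 × 751 = 33795.

Government cost = $33795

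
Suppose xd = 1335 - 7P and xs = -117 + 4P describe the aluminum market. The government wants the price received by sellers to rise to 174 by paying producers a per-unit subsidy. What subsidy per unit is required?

Required subsidy s = 66 per unit

At a seller price of 174, quantity supplied is -117 + 4·174 = 579.
Buyers absorb 579 only when they pay Pb with 1335 − 7·Pb = 579, i.e. Pb = 108.
s = Ps − Pb = 174 − 108 = 66.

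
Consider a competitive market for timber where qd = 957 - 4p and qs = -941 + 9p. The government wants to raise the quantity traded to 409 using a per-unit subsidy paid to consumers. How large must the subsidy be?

Required subsidy s = 13 per unit

At q = 409, invert demand for the buyer price: pb = (957 − 409)/4 = 137; invert supply for the seller price: ps = (409 − (-941))/9 = 150.
The subsidy must fill the gap: s = ps − pb = 150 − 137 = 13.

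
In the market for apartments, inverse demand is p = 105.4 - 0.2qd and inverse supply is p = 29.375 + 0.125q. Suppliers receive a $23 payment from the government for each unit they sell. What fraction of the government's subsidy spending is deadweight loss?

Pre-subsidy: 105.4 - 0.2q = 29.375 + 0.125q gives q* = 3041/13 and p* = 762/13.
With the subsidy, sellers receive ps = pb + 23 for each unit, where pb is the price buyers pay.
On the curves, pb = 105.4 - 0.2q and ps = 29.375 + 0.125q; the wedge ps − pb = 23 gives 29.375 + 0.125q − (105.4 - 0.2q) = 23, so q' = 3961/13.
Then pb = 105.4 − 0.2·(3961/13) = 578/13 and ps = 29.375 + 0.125·(3961/13) = 877/13.
ΔCS = ½(3041/13 + 3961/13)(762/13 − 578/13) = 644184/169; ΔPS = ½(3041/13 + 3961/13)(877/13 − 762/13) = 402615/169.
Government spending = 23 × 3961/13 = 91103/13.
DWL = ½ × 23 × (3961/13 − 3041/13) = 10580/13; fraction = (10580/13) / (91103/13) = 460/3961.

DWL / government spending = 460/3961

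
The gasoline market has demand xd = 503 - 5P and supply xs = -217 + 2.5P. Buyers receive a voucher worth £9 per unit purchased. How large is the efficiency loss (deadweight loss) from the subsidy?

Pre-subsidy: 503 - 5P = -217 + 2.5P gives P* = 96, x* = 23.
With the rebate, buyers effectively pay Pb = Ps − 9, where Ps is the price sellers receive.
Demand in terms of Ps becomes xd = 503 − 5(Ps − 9) = 548 - 5Ps. Setting this equal to supply: 548 - 5Ps = -217 + 2.5Ps, so Ps = 102.
Buyers pay Pb = 102 − 9 = 93; x' = -217 + 2.5·102 = 38.
The subsidy expands output by 38 − 23 = 15 past the efficient level; on those units the gap between marginal cost and willingness to pay runs from 0 up to 9.
DWL = ½ × 9 × 15 = 67.5.

Deadweight loss = £67.5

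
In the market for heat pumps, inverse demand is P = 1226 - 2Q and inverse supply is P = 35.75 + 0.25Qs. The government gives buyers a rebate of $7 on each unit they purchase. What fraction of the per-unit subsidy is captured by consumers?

Pre-subsidy: 1226 - 2Q = 35.75 + 0.25Q gives Q* = 529 and P* = 168.
With the rebate, buyers effectively pay Pb = Ps − 7, where Ps is the price sellers receive.
On the curves, Pb = 1226 - 2Q and Ps = 35.75 + 0.25Q; the wedge Ps − Pb = 7 gives 35.75 + 0.25Q − (1226 - 2Q) = 7, so Q' = 4789/9.
Then Pb = 1226 − 2·(4789/9) = 1456/9 and Ps = 35.75 + 0.25·(4789/9) = 1519/9.
Buyers' price falls by P* − Pb = 168 − 1456/9 = 56/9; sellers' price rises by Ps − P* = 1519/9 − 168 = 7/9.
So consumers capture (56/9)/7 = 8/9 of each unit of subsidy.

Consumer share = 8/9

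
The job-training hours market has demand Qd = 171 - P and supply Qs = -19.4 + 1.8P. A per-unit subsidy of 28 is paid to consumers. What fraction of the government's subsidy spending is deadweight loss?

Pre-subsidy: 171 - P = -19.4 + 1.8P gives P* = 68, Q* = 103.
With the rebate, buyers effectively pay Pb = Ps − 28, where Ps is the price sellers receive.
Demand in terms of Ps becomes Qd = 171 − 1(Ps − 28) = 199 - Ps. Setting this equal to supply: 199 - Ps = -19.4 + 1.8Ps, so Ps = 78.
Buyers pay Pb = 78 − 28 = 50; Q' = -19.4 + 1.8·78 = 121.
ΔCS = ½(103 + 121)(68 − 50) = 2016; ΔPS = ½(103 + 121)(78 − 68) = 1120.
Government spending = 28 × 121 = 3388.
DWL = ½ × 28 × (121 − 103) = 252; fraction = 252 / 3388 = 9/121.

DWL / government spending = 9/121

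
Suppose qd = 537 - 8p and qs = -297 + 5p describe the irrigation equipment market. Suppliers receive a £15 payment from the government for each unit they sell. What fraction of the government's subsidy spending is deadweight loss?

Pre-subsidy: 537 - 8p = -297 + 5p gives p* = 834/13, q* = 309/13.
With the subsidy, sellers receive ps = pb + 15 for each unit, where pb is the price buyers pay.
Supply in terms of pb becomes qs = -297 + 5(pb + 15) = -222 + 5pb. Setting this equal to demand: 537 - 8pb = -222 + 5pb, so pb = 759/13.
Sellers receive ps = 759/13 + 15 = 954/13; q' = 537 − 8·(759/13) = 909/13.
ΔCS = ½(309/13 + 909/13)(834/13 − 759/13) = 45675/169; ΔPS = ½(309/13 + 909/13)(954/13 − 834/13) = 73080/169.
Government spending = 15 × 909/13 = 13635/13.
DWL = ½ × 15 × (909/13 − 309/13) = 4500/13; fraction = (4500/13) / (13635/13) = 100/303.

DWL / government spending = 100/303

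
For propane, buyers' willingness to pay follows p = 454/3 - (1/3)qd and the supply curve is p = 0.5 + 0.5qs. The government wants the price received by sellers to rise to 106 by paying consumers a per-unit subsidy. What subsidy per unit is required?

Required subsidy s = 25 per unit

At a seller price of 106, quantity supplied is -1 + 2·106 = 211.
Buyers absorb 211 only when they pay pb = 454/3 − (1/3)·211 = 81.
s = ps − pb = 106 − 81 = 25.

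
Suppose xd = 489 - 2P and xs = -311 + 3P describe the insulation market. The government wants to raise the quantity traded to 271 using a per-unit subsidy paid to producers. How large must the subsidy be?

Required subsidy s = 85 per unit

At x = 271, invert demand for the buyer price: Pb = (489 − 271)/2 = 109; invert supply for the seller price: Ps = (271 − (-311))/3 = 194.
The subsidy must fill the gap: s = Ps − Pb = 194 − 109 = 85.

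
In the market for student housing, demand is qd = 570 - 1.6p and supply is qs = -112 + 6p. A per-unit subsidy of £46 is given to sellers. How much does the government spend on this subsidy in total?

Pre-subsidy: 570 - 1.6p = -112 + 6p gives p* = 1705/19, q* = 8102/19.
With the subsidy, sellers receive ps = pb + 46 for each unit, where pb is the price buyers pay.
Supply in terms of pb becomes qs = -112 + 6(pb + 46) = 164 + 6pb. Setting this equal to demand: 570 - 1.6pb = 164 + 6pb, so pb = 1015/19.
Sellers receive ps = 1015/19 + 46 = 1889/19; q' = 570 − 1.6·(1015/19) = 9206/19.
Government outlay = subsidy × quantity = 46 × 9206/19 = 423476/19.

Government cost = 423476/19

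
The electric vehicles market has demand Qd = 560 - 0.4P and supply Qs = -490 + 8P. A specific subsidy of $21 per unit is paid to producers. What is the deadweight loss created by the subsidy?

Pre-subsidy: 560 - 0.4P = -490 + 8P gives P* = 125, Q* = 510.
With the subsidy, sellers receive Ps = Pb + 21 for each unit, where Pb is the price buyers pay.
Supply in terms of Pb becomes Qs = -490 + 8(Pb + 21) = -322 + 8Pb. Setting this equal to demand: 560 - 0.4Pb = -322 + 8Pb, so Pb = 105.
Sellers receive Ps = 105 + 21 = 126; Q' = 560 − 0.4·105 = 518.
The subsidy expands output by 518 − 510 = 8 past the efficient level; on those units the gap between marginal cost and willingness to pay runs from 0 up to 21.
DWL = ½ × 21 × 8 = 84.

Deadweight loss = $84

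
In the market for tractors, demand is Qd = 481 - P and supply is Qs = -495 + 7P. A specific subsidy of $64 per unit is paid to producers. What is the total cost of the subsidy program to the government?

Government cost = $26560

Pre-subsidy: 481 - P = -495 + 7P gives P* = 122, Q* = 359.
With the subsidy, sellers receive Ps = Pb + 64 for each unit, where Pb is the price buyers pay.
Supply in terms of Pb becomes Qs = -495 + 7(Pb + 64) = -47 + 7Pb. Setting this equal to demand: 481 - Pb = -47 + 7Pb, so Pb = 66.
Sellers receive Ps = 66 + 64 = 130; Q' = 481 − 1·66 = 415.
Government outlay = subsidy × quantity = 64 × 415 = 26560.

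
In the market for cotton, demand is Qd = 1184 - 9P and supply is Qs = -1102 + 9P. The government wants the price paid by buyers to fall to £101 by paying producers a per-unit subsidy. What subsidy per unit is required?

Required subsidy s = £52 per unit

At a buyer price of 101, quantity demanded is 1184 − 9·101 = 275.
Sellers supply 275 only when they receive Ps with -1102 + 9·Ps = 275, i.e. Ps = 153.
s = Ps − Pb = 153 − 101 = 52.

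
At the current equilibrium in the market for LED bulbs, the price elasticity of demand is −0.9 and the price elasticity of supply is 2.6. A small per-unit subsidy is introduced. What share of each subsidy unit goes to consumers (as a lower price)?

Consumer share = 26/35

For a small subsidy around the equilibrium, the benefit split depends on the relative slopes, which at a point are proportional to the elasticities.
Buyer share = εs/(εs + |εd|) = 2.6/(2.6 + 0.9) = 26/35; seller share = |εd|/(εs + |εd|) = 9/35.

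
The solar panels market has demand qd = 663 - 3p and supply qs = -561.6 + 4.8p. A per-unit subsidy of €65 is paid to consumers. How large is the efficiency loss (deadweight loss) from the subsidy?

Pre-subsidy: 663 - 3p = -561.6 + 4.8p gives p* = 157, q* = 192.
With the rebate, buyers effectively pay pb = ps − 65, where ps is the price sellers receive.
Demand in terms of ps becomes qd = 663 − 3(ps − 65) = 858 - 3ps. Setting this equal to supply: 858 - 3ps = -561.6 + 4.8ps, so ps = 182.
Buyers pay pb = 182 − 65 = 117; q' = -561.6 + 4.8·182 = 312.
The subsidy expands output by 312 − 192 = 120 past the efficient level; on those units the gap between marginal cost and willingness to pay runs from 0 up to 65.
DWL = ½ × 65 × 120 = 3900.

Deadweight loss = €3900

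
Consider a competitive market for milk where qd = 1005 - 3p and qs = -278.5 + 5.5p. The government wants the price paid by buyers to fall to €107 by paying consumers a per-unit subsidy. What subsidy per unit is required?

Required subsidy s = €68 per unit

At a buyer price of 107, quantity demanded is 1005 − 3·107 = 684.
Sellers supply 684 only when they receive ps with -278.5 + 5.5·ps = 684, i.e. ps = 175.
s = ps − pb = 175 − 107 = 68.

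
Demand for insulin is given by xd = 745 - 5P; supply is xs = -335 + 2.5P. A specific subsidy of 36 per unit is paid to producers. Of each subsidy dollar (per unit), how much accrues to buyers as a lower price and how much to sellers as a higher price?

Buyers gain 12 per unit; sellers gain 24 per unit

Pre-subsidy: 745 - 5P = -335 + 2.5P gives P* = 144, x* = 25.
With the subsidy, sellers receive Ps = Pb + 36 for each unit, where Pb is the price buyers pay.
Supply in terms of Pb becomes xs = -335 + 2.5(Pb + 36) = -245 + 2.5Pb. Setting this equal to demand: 745 - 5Pb = -245 + 2.5Pb, so Pb = 132.
Sellers receive Ps = 132 + 36 = 168; x' = 745 − 5·132 = 85.
Buyers' price falls by P* − Pb = 144 − 132 = 12; sellers' price rises by Ps − P* = 168 − 144 = 24.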